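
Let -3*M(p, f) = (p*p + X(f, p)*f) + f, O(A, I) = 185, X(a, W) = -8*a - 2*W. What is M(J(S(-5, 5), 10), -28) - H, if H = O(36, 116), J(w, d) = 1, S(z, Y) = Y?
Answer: 1896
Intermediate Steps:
M(p, f) = -f/3 - p²/3 - f*(-8*f - 2*p)/3 (M(p, f) = -((p*p + (-8*f - 2*p)*f) + f)/3 = -((p² + f*(-8*f - 2*p)) + f)/3 = -(f + p² + f*(-8*f - 2*p))/3 = -f/3 - p²/3 - f*(-8*f - 2*p)/3)
H = 185
M(J(S(-5, 5), 10), -28) - H = (-⅓*(-28) - ⅓*1² + (⅔)*(-28)*(1 + 4*(-28))) - 1*185 = (28/3 - ⅓*1 + (⅔)*(-28)*(1 - 112)) - 185 = (28/3 - ⅓ + (⅔)*(-28)*(-111)) - 185 = (28/3 - ⅓ + 2072) - 185 = 2081 - 185 = 1896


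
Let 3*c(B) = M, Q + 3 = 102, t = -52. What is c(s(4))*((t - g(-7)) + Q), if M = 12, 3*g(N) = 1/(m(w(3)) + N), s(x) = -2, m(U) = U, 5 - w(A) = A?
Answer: 2824/15 ≈ 188.27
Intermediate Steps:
w(A) = 5 - A
Q = 99 (Q = -3 + 102 = 99)
g(N) = 1/(3*(2 + N)) (g(N) = 1/(3*((5 - 1*3) + N)) = 1/(3*((5 - 3) + N)) = 1/(3*(2 + N)))
c(B) = 4 (c(B) = (⅓)*12 = 4)
c(s(4))*((t - g(-7)) + Q) = 4*((-52 - 1/(3*(2 - 7))) + 99) = 4*((-52 - 1/(3*(-5))) + 99) = 4*((-52 - (-1)/(3*5)) + 99) = 4*((-52 - 1*(-1/15)) + 99) = 4*((-52 + 1/15) + 99) = 4*(-779/15 + 99) = 4*(706/15) = 2824/15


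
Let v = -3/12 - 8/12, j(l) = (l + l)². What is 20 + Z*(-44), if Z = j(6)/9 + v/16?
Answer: -32711/48 ≈ -681.48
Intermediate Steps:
j(l) = 4*l² (j(l) = (2*l)² = 4*l²)
v = -11/12 (v = -3*1/12 - 8*1/12 = -¼ - ⅔ = -11/12 ≈ -0.91667)
Z = 3061/192 (Z = (4*6²)/9 - 11/12/16 = (4*36)*(⅑) - 11/12*1/16 = 144*(⅑) - 11/192 = 16 - 11/192 = 3061/192 ≈ 15.943)
20 + Z*(-44) = 20 + (3061/192)*(-44) = 20 - 33671/48 = -32711/48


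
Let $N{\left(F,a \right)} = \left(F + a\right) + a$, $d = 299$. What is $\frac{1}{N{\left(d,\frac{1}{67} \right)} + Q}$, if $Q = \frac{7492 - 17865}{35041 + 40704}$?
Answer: $\frac{5074915}{1516856084} \approx 0.0033457$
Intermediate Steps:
$N{\left(F,a \right)} = F + 2 a$
$Q = - \frac{10373}{75745} \approx -0.13695$
$\frac{1}{N{\left(d,\frac{1}{67} \right)} + Q} = \frac{1}{\left(299 + \frac{2}{67}\right) - \frac{10373}{75745}} = \frac{1}{\frac{20035}{67} - \frac{10373}{75745}} = \frac{1}{\frac{1516856084}{5074915}} = \frac{5074915}{1516856084}$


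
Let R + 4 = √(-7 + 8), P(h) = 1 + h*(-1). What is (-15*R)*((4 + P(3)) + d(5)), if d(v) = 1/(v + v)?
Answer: 189/2 ≈ 94.500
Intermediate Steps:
d(v) = 1/(2*v)
P(h) = 1 - h
R = -3 (R = -4 + √(-7 + 8) = -4 + √1 = -4 + 1 = -3)
(-15*R)*((4 + P(3)) + d(5)) = (-15*(-3))*((4 + (1 - 1*3)) + (½)/5) = 45*((4 + (1 - 3)) + (½)*(⅕)) = 45*((4 - 2) + ⅒) = 45*(2 + ⅒) = 45*(21/10) = 189/2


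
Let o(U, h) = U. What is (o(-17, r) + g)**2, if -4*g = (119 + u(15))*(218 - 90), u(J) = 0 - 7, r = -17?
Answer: 12967201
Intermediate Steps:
u(J) = -7
g = -3584 (g = -(119 - 7)*(218 - 90)/4 = -28*128 = -1/4*14336 = -3584)
(o(-17, r) + g)**2 = (-17 - 3584)**2 = (-3601)**2 = 12967201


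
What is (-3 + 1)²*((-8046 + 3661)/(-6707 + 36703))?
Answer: -4385/7499 ≈ -0.58474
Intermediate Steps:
(-3 + 1)²*((-8046 + 3661)/(-6707 + 36703)) = (-2)²*(-4385/29996) = 4*(-4385*1/29996) = 4*(-4385/29996) = -4385/7499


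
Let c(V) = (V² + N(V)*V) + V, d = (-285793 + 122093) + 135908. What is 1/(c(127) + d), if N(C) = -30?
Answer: -1/15346 ≈ -6.5164e-5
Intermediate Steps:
d = -27792 (d = -163700 + 135908 = -27792)
c(V) = V² - 29*V (c(V) = (V² - 30*V) + V = V² - 29*V)
1/(c(127) + d) = 1/(127*(-29 + 127) - 27792) = 1/(127*98 - 27792) = 1/(12446 - 27792) = 1/(-15346) = -1/15346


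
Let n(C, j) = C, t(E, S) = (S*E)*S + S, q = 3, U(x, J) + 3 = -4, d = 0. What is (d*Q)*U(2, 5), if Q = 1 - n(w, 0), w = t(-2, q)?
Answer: 0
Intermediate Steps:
U(x, J) = -7 (U(x, J) = -3 - 4 = -7)
t(E, S) = S + E*S**2 (t(E, S) = (E*S)*S + S = E*S**2 + S = S + E*S**2)
w = -15 (w = 3*(1 - 2*3) = 3*(1 - 6) = 3*(-5) = -15)
Q = 16 (Q = 1 - 1*(-15) = 1 + 15 = 16)
(d*Q)*U(2, 5) = (0*16)*(-7) = 0*(-7) = 0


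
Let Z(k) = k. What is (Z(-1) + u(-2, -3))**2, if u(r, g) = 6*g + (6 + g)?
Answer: 256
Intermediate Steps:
u(r, g) = 6 + 7*g
(Z(-1) + u(-2, -3))**2 = (-1 + (6 + 7*(-3)))**2 = (-1 + (6 - 21))**2 = (-1 - 15)**2 = (-16)**2 = 256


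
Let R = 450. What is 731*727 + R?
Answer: 531887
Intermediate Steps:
731*727 + R = 731*727 + 450 = 531437 + 450 = 531887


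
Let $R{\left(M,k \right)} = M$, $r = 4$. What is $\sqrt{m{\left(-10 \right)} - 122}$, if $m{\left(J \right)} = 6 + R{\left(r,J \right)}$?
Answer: $4 i \sqrt{7} \approx 10.583 i$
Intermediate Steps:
$m{\left(J \right)} = 10$ ($m{\left(J \right)} = 6 + 4 = 10$)
$\sqrt{m{\left(-10 \right)} - 122} = \sqrt{10 - 122} = \sqrt{-112} = 4 i \sqrt{7}$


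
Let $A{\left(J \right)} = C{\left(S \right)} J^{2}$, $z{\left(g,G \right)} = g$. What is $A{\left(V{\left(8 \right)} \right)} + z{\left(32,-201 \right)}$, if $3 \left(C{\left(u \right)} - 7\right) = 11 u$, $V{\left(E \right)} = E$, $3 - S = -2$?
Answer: $\frac{4960}{3} \approx 1653.3$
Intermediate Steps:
$S = 5$ ($S = 3 - -2 = 3 + 2 = 5$)
$C{\left(u \right)} = 7 + \frac{11 u}{3}$
$A{\left(J \right)} = \frac{76 J^{2}}{3}$ ($A{\left(J \right)} = \left(7 + \frac{11}{3} \cdot 5\right) J^{2} = \left(7 + \frac{55}{3}\right) J^{2} = \frac{76 J^{2}}{3}$)
$A{\left(V{\left(8 \right)} \right)} + z{\left(32,-201 \right)} = \frac{76 \cdot 8^{2}}{3} + 32 = \frac{76}{3} \cdot 64 + 32 = \frac{4864}{3} + 32 = \frac{4960}{3}$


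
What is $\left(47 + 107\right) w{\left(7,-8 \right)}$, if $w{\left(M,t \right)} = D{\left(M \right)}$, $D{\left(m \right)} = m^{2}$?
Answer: $7546$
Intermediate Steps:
$w{\left(M,t \right)} = M^{2}$
$\left(47 + 107\right) w{\left(7,-8 \right)} = \left(47 + 107\right) 7^{2} = 154 \cdot 49 = 7546$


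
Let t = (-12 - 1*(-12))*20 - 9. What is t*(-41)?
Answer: 369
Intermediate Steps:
t = -9 (t = (-12 + 12)*20 - 9 = 0*20 - 9 = 0 - 9 = -9)
t*(-41) = -9*(-41) = 369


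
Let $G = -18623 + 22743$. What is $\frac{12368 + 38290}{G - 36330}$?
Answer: $- \frac{25329}{16105} \approx -1.5727$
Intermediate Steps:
$G = 4120$
$\frac{12368 + 38290}{G - 36330} = \frac{12368 + 38290}{4120 - 36330} = \frac{50658}{-32210} = 50658 \left(- \frac{1}{32210}\right) = - \frac{25329}{16105}$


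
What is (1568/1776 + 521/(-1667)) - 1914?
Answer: -354055283/185037 ≈ -1913.4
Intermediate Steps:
(1568/1776 + 521/(-1667)) - 1914 = (1568*(1/1776) + 521*(-1/1667)) - 1914 = (98/111 - 521/1667) - 1914 = 105535/185037 - 1914 = -354055283/185037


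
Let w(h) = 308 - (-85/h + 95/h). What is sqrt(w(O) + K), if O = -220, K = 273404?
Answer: sqrt(132476630)/22 ≈ 523.17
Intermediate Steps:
w(h) = 308 - 10/h
sqrt(w(O) + K) = sqrt((308 - 10/(-220)) + 273404) = sqrt((308 - 10*(-1/220)) + 273404) = sqrt((308 + 1/22) + 273404) = sqrt(6777/22 + 273404) = sqrt(6021665/22) = sqrt(132476630)/22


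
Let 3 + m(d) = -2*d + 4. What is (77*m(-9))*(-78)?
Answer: -114114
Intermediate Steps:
m(d) = 1 - 2*d (m(d) = -3 + (-2*d + 4) = -3 + (4 - 2*d) = 1 - 2*d)
(77*m(-9))*(-78) = (77*(1 - 2*(-9)))*(-78) = (77*(1 + 18))*(-78) = (77*19)*(-78) = 1463*(-78) = -114114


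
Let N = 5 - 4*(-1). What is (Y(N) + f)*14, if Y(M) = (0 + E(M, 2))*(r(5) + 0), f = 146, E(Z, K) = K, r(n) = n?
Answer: 2184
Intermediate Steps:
N = 9 (N = 5 + 4 = 9)
Y(M) = 10 (Y(M) = (0 + 2)*(5 + 0) = 2*5 = 10)
(Y(N) + f)*14 = (10 + 146)*14 = 156*14 = 2184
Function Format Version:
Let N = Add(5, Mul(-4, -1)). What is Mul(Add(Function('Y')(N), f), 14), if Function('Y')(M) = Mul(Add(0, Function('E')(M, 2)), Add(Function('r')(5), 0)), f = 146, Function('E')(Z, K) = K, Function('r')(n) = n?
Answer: 2184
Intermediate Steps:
N = 9 (N = Add(5, 4) = 9)
Function('Y')(M) = 10 (Function('Y')(M) = Mul(Add(0, 2), Add(5, 0)) = Mul(2, 5) = 10)
Mul(Add(Function('Y')(N), f), 14) = Mul(Add(10, 146), 14) = Mul(156, 14) = 2184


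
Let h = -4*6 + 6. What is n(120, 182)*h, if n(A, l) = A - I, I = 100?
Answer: -360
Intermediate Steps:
n(A, l) = -100 + A (n(A, l) = A - 1*100 = A - 100 = -100 + A)
h = -18 (h = -24 + 6 = -18)
n(120, 182)*h = (-100 + 120)*(-18) = 20*(-18) = -360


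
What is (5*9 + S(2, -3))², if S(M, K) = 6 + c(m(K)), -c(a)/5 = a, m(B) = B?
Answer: 4356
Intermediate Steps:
c(a) = -5*a
S(M, K) = 6 - 5*K
(5*9 + S(2, -3))² = (5*9 + (6 - 5*(-3)))² = (45 + (6 + 15))² = (45 + 21)² = 66² = 4356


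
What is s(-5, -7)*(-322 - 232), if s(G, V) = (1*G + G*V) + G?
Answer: -13850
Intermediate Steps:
s(G, V) = 2*G + G*V (s(G, V) = (G + G*V) + G = 2*G + G*V)
s(-5, -7)*(-322 - 232) = (-5*(2 - 7))*(-322 - 232) = -5*(-5)*(-554) = 25*(-554) = -13850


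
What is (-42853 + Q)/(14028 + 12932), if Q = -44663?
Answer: -21879/6740 ≈ -3.2461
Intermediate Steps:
(-42853 + Q)/(14028 + 12932) = (-42853 - 44663)/(14028 + 12932) = -87516/26960 = -87516*1/26960 = -21879/6740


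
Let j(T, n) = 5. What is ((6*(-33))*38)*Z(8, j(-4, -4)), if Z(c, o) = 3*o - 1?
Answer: -105336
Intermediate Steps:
Z(c, o) = -1 + 3*o
((6*(-33))*38)*Z(8, j(-4, -4)) = ((6*(-33))*38)*(-1 + 3*5) = (-198*38)*(-1 + 15) = -7524*14 = -105336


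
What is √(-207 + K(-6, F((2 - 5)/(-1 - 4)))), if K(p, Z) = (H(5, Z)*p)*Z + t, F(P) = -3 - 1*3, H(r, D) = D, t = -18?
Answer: 21*I ≈ 21.0*I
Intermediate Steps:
F(P) = -6 (F(P) = -3 - 3 = -6)
K(p, Z) = -18 + p*Z² (K(p, Z) = (Z*p)*Z - 18 = p*Z² - 18 = -18 + p*Z²)
√(-207 + K(-6, F((2 - 5)/(-1 - 4)))) = √(-207 + (-18 - 6*(-6)²)) = √(-207 + (-18 - 6*36)) = √(-207 + (-18 - 216)) = √(-207 - 234) = √(-441) = 21*I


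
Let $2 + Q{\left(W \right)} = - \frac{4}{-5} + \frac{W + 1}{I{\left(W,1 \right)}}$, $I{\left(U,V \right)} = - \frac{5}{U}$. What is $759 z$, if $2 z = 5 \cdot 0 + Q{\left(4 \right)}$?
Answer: $- \frac{9867}{5} \approx -1973.4$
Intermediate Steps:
$Q{\left(W \right)} = - \frac{6}{5} - \frac{W \left(1 + W\right)}{5}$ ($Q{\left(W \right)} = -2 + \left(- \frac{4}{-5} + \frac{W + 1}{\left(-5\right) \frac{1}{W}}\right) = -2 + \left(\left(-4\right) \left(- \frac{1}{5}\right) + \left(1 + W\right) \left(- \frac{W}{5}\right)\right) = -2 - \left(- \frac{4}{5} + \frac{W \left(1 + W\right)}{5}\right) = - \frac{6}{5} - \frac{W \left(1 + W\right)}{5}$)
$z = - \frac{13}{5}$ ($z = \frac{5 \cdot 0 - \left(\frac{6}{5} + \frac{4 \left(1 + 4\right)}{5}\right)}{2} = \frac{0 - \left(\frac{6}{5} + \frac{4}{5} \cdot 5\right)}{2} = \frac{0 - \frac{26}{5}}{2} = \frac{1}{2} \left(- \frac{26}{5}\right) = - \frac{13}{5} \approx -2.6$)
$759 z = 759 \left(- \frac{13}{5}\right) = - \frac{9867}{5}$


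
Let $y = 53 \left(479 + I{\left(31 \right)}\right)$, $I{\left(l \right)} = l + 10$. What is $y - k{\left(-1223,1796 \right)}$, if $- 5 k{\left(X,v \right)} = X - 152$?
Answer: $27285$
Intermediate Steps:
$k{\left(X,v \right)} = \frac{152}{5} - \frac{X}{5}$ ($k{\left(X,v \right)} = - \frac{X - 152}{5} = - \frac{-152 + X}{5} = \frac{152}{5} - \frac{X}{5}$)
$I{\left(l \right)} = 10 + l$
$y = 27560$ ($y = 53 \left(479 + \left(10 + 31\right)\right) = 53 \left(479 + 41\right) = 53 \cdot 520 = 27560$)
$y - k{\left(-1223,1796 \right)} = 27560 - \left(\frac{152}{5} - - \frac{1223}{5}\right) = 27560 - \left(\frac{152}{5} + \frac{1223}{5}\right) = 27560 - 275 = 27285$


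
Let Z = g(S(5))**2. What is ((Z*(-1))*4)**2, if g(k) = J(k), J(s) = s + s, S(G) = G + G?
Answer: 2560000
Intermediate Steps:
S(G) = 2*G
J(s) = 2*s
g(k) = 2*k
Z = 400 (Z = (2*(2*5))**2 = (2*10)**2 = 20**2 = 400)
((Z*(-1))*4)**2 = ((400*(-1))*4)**2 = (-400*4)**2 = (-1600)**2 = 2560000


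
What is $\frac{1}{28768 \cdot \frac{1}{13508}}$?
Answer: $\frac{3377}{7192} \approx 0.46955$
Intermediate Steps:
$\frac{1}{28768 \cdot \frac{1}{13508}} = \frac{1}{\frac{7192}{3377}} = \frac{3377}{7192}$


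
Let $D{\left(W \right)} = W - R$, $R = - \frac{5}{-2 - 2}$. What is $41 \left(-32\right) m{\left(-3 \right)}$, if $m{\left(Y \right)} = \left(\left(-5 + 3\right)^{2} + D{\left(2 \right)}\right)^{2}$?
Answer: $-29602$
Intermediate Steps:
$R = \frac{5}{4}$ ($R = - \frac{5}{-2 - 2} = - \frac{5}{-4} = \left(-5\right) \left(- \frac{1}{4}\right) = \frac{5}{4} \approx 1.25$)
$D{\left(W \right)} = - \frac{5}{4} + W$ ($D{\left(W \right)} = W - \frac{5}{4} = - \frac{5}{4} + W$)
$m{\left(Y \right)} = \frac{361}{16}$ ($m{\left(Y \right)} = \left(\left(-5 + 3\right)^{2} + \left(- \frac{5}{4} + 2\right)\right)^{2} = \left(\left(-2\right)^{2} + \frac{3}{4}\right)^{2} = \left(4 + \frac{3}{4}\right)^{2} = \left(\frac{19}{4}\right)^{2} = \frac{361}{16}$)
$41 \left(-32\right) m{\left(-3 \right)} = 41 \left(-32\right) \frac{361}{16} = \left(-1312\right) \frac{361}{16} = -29602$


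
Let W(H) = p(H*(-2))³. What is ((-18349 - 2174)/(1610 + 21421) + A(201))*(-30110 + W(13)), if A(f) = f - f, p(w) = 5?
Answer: 68375795/2559 ≈ 26720.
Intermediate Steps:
A(f) = 0
W(H) = 125 (W(H) = 5³ = 125)
((-18349 - 2174)/(1610 + 21421) + A(201))*(-30110 + W(13)) = ((-18349 - 2174)/(1610 + 21421) + 0)*(-30110 + 125) = (-20523/23031 + 0)*(-29985) = (-20523*1/23031 + 0)*(-29985) = (-6841/7677 + 0)*(-29985) = -6841/7677*(-29985) = 68375795/2559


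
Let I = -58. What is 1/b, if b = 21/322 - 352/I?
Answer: 1334/8183 ≈ 0.16302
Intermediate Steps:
b = 8183/1334 (b = 21/322 - 352/(-58) = 21*(1/322) - 352*(-1/58) = 3/46 + 176/29 = 8183/1334 ≈ 6.1342)
1/b = 1/(8183/1334) = 1334/8183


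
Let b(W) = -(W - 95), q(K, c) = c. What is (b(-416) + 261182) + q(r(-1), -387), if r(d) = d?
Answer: 261306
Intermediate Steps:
b(W) = 95 - W (b(W) = -(-95 + W) = 95 - W)
(b(-416) + 261182) + q(r(-1), -387) = ((95 - 1*(-416)) + 261182) - 387 = ((95 + 416) + 261182) - 387 = (511 + 261182) - 387 = 261693 - 387 = 261306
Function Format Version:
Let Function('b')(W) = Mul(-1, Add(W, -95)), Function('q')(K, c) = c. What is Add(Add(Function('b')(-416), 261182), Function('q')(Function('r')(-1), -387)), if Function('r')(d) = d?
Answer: 261306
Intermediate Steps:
Function('b')(W) = Add(95, Mul(-1, W)) (Function('b')(W) = Mul(-1, Add(-95, W)) = Add(95, Mul(-1, W)))
Add(Add(Function('b')(-416), 261182), Function('q')(Function('r')(-1), -387)) = Add(Add(Add(95, Mul(-1, -416)), 261182), -387) = Add(Add(Add(95, 416), 261182), -387) = Add(Add(511, 261182), -387) = Add(261693, -387) = 261306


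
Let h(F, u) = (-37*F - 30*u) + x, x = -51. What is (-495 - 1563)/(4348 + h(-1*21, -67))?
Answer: -147/506 ≈ -0.29051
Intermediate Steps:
h(F, u) = -51 - 37*F - 30*u (h(F, u) = (-37*F - 30*u) - 51 = -51 - 37*F - 30*u)
(-495 - 1563)/(4348 + h(-1*21, -67)) = (-495 - 1563)/(4348 + (-51 - (-37)*21 - 30*(-67))) = -2058/(4348 + (-51 - 37*(-21) + 2010)) = -2058/(4348 + (-51 + 777 + 2010)) = -2058/(4348 + 2736) = -2058/7084 = -2058*1/7084 = -147/506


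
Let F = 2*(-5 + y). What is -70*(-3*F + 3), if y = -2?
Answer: -3150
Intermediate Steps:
F = -14 (F = 2*(-5 - 2) = 2*(-7) = -14)
-70*(-3*F + 3) = -70*(-3*(-14) + 3) = -70*(42 + 3) = -70*45 = -3150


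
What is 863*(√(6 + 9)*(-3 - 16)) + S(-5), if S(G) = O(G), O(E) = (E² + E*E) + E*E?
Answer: 75 - 16397*√15 ≈ -63430.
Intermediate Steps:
O(E) = 3*E² (O(E) = (E² + E²) + E² = 2*E² + E² = 3*E²)
S(G) = 3*G²
863*(√(6 + 9)*(-3 - 16)) + S(-5) = 863*(√(6 + 9)*(-3 - 16)) + 3*(-5)² = 863*(√15*(-19)) + 3*25 = 863*(-19*√15) + 75 = -16397*√15 + 75 = 75 - 16397*√15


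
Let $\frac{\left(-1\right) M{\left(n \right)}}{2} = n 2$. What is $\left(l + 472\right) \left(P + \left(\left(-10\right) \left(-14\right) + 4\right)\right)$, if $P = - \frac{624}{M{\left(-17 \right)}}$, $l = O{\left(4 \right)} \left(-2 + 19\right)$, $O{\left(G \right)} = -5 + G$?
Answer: $\frac{1042860}{17} \approx 61345.0$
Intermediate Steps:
$M{\left(n \right)} = - 4 n$ ($M{\left(n \right)} = - 2 n 2 = - 2 \cdot 2 n = - 4 n$)
$l = -17$ ($l = \left(-5 + 4\right) \left(-2 + 19\right) = \left(-1\right) 17 = -17$)
$P = - \frac{156}{17}$ ($P = - \frac{624}{\left(-4\right) \left(-17\right)} = - \frac{624}{68} = \left(-624\right) \frac{1}{68} = - \frac{156}{17} \approx -9.1765$)
$\left(l + 472\right) \left(P + \left(\left(-10\right) \left(-14\right) + 4\right)\right) = \left(-17 + 472\right) \left(- \frac{156}{17} + \left(\left(-10\right) \left(-14\right) + 4\right)\right) = 455 \left(- \frac{156}{17} + \left(140 + 4\right)\right) = 455 \left(- \frac{156}{17} + 144\right) = 455 \cdot \frac{2292}{17} = \frac{1042860}{17}$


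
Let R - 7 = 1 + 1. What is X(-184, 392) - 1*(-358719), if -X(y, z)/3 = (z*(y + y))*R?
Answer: 4253631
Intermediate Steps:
R = 9 (R = 7 + (1 + 1) = 7 + 2 = 9)
X(y, z) = -54*y*z (X(y, z) = -3*z*(y + y)*9 = -3*z*(2*y)*9 = -3*2*y*z*9 = -54*y*z)
X(-184, 392) - 1*(-358719) = -54*(-184)*392 - 1*(-358719) = 3894912 + 358719 = 4253631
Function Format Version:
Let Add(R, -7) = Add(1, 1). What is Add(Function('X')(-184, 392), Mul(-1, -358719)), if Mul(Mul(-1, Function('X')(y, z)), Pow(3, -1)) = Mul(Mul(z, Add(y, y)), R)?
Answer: 4253631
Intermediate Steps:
R = 9 (R = Add(7, Add(1, 1)) = Add(7, 2) = 9)
Function('X')(y, z) = Mul(-54, y, z) (Function('X')(y, z) = Mul(-3, Mul(Mul(z, Add(y, y)), 9)) = Mul(-3, Mul(Mul(z, Mul(2, y)), 9)) = Mul(-3, Mul(Mul(2, y, z), 9)) = Mul(-3, Mul(18, y, z)) = Mul(-54, y, z))
Add(Function('X')(-184, 392), Mul(-1, -358719)) = Add(Mul(-54, -184, 392), Mul(-1, -358719)) = Add(3894912, 358719) = 4253631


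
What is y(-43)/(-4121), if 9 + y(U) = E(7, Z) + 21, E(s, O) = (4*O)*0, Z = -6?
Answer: -12/4121 ≈ -0.0029119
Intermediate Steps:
E(s, O) = 0
y(U) = 12 (y(U) = -9 + (0 + 21) = -9 + 21 = 12)
y(-43)/(-4121) = 12/(-4121) = 12*(-1/4121) = -12/4121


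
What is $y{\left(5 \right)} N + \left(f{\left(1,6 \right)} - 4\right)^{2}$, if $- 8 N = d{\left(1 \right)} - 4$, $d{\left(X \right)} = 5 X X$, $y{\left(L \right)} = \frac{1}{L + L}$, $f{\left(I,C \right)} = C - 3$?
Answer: $\frac{79}{80} \approx 0.9875$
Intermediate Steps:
$f{\left(I,C \right)} = -3 + C$ ($f{\left(I,C \right)} = C - 3 = -3 + C$)
$y{\left(L \right)} = \frac{1}{2 L}$
$d{\left(X \right)} = 5 X^{2}$
$N = - \frac{1}{8}$ ($N = - \frac{5 \cdot 1^{2} - 4}{8} = - \frac{5 \cdot 1 - 4}{8} = - \frac{5 - 4}{8} = \left(- \frac{1}{8}\right) 1 = - \frac{1}{8} \approx -0.125$)
$y{\left(5 \right)} N + \left(f{\left(1,6 \right)} - 4\right)^{2} = \frac{1}{2 \cdot 5} \left(- \frac{1}{8}\right) + \left(\left(-3 + 6\right) - 4\right)^{2} = \frac{1}{2} \cdot \frac{1}{5} \left(- \frac{1}{8}\right) + \left(3 - 4\right)^{2} = \frac{1}{10} \left(- \frac{1}{8}\right) + \left(-1\right)^{2} = - \frac{1}{80} + 1 = \frac{79}{80}$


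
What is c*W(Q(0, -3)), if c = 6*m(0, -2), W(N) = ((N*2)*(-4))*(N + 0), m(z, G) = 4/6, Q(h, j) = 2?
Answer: -128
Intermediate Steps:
m(z, G) = ⅔ (m(z, G) = 4*(⅙) = ⅔)
W(N) = -8*N² (W(N) = ((2*N)*(-4))*N = (-8*N)*N = -8*N²)
c = 4 (c = 6*(⅔) = 4)
c*W(Q(0, -3)) = 4*(-8*2²) = 4*(-8*4) = 4*(-32) = -128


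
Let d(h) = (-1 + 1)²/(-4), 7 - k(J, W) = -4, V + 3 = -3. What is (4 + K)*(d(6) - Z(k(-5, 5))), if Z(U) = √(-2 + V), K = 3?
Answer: -14*I*√2 ≈ -19.799*I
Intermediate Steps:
V = -6 (V = -3 - 3 = -6)
k(J, W) = 11 (k(J, W) = 7 - 1*(-4) = 7 + 4 = 11)
Z(U) = 2*I*√2 (Z(U) = √(-2 - 6) = √(-8) = 2*I*√2)
d(h) = 0 (d(h) = 0²*(-¼) = 0*(-¼) = 0)
(4 + K)*(d(6) - Z(k(-5, 5))) = (4 + 3)*(0 - 2*I*√2) = 7*(0 - 2*I*√2) = 7*(-2*I*√2) = -14*I*√2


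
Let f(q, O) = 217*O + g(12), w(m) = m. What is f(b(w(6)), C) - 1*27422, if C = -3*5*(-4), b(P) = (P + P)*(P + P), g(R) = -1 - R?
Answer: -14415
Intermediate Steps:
b(P) = 4*P² (b(P) = (2*P)*(2*P) = 4*P²)
C = 60 (C = -15*(-4) = 60)
f(q, O) = -13 + 217*O (f(q, O) = 217*O + (-1 - 1*12) = 217*O + (-1 - 12) = 217*O - 13 = -13 + 217*O)
f(b(w(6)), C) - 1*27422 = (-13 + 217*60) - 1*27422 = (-13 + 13020) - 27422 = 13007 - 27422 = -14415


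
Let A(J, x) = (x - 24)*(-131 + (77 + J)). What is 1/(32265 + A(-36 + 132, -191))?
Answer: 1/23235 ≈ 4.3039e-5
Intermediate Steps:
A(J, x) = (-54 + J)*(-24 + x) (A(J, x) = (-24 + x)*(-54 + J) = (-54 + J)*(-24 + x))
1/(32265 + A(-36 + 132, -191)) = 1/(32265 + (1296 - 54*(-191) - 24*(-36 + 132) + (-36 + 132)*(-191))) = 1/(32265 + (1296 + 10314 - 24*96 + 96*(-191))) = 1/(32265 + (1296 + 10314 - 2304 - 18336)) = 1/(32265 - 9030) = 1/23235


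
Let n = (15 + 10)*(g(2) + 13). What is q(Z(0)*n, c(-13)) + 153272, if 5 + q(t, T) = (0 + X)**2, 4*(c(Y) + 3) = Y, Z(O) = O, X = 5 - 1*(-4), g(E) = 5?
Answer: 153348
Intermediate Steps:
X = 9 (X = 5 + 4 = 9)
n = 450 (n = (15 + 10)*(5 + 13) = 25*18 = 450)
c(Y) = -3 + Y/4
q(t, T) = 76 (q(t, T) = -5 + (0 + 9)**2 = -5 + 9**2 = -5 + 81 = 76)
q(Z(0)*n, c(-13)) + 153272 = 76 + 153272 = 153348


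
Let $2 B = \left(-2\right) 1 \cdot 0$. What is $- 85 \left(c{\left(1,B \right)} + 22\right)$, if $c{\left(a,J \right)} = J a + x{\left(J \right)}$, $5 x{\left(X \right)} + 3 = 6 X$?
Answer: $-1819$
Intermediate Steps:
$x{\left(X \right)} = - \frac{3}{5} + \frac{6 X}{5}$
$B = 0$ ($B = \frac{\left(-2\right) 1 \cdot 0}{2} = \frac{\left(-2\right) 0}{2} = \frac{1}{2} \cdot 0 = 0$)
$c{\left(a,J \right)} = - \frac{3}{5} + \frac{6 J}{5} + J a$ ($c{\left(a,J \right)} = J a + \left(- \frac{3}{5} + \frac{6 J}{5}\right) = - \frac{3}{5} + \frac{6 J}{5} + J a$)
$- 85 \left(c{\left(1,B \right)} + 22\right) = - 85 \left(\left(- \frac{3}{5} + \frac{6}{5} \cdot 0 + 0 \cdot 1\right) + 22\right) = - 85 \left(\left(- \frac{3}{5} + 0 + 0\right) + 22\right) = - 85 \left(- \frac{3}{5} + 22\right) = \left(-85\right) \frac{107}{5} = -1819$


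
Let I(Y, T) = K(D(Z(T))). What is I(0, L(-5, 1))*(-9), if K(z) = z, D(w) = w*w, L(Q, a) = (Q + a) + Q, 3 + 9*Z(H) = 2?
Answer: -⅑ ≈ -0.11111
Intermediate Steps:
Z(H) = -⅑ (Z(H) = -⅓ + (⅑)*2 = -⅓ + 2/9 = -⅑)
L(Q, a) = a + 2*Q
D(w) = w²
I(Y, T) = 1/81 (I(Y, T) = (-⅑)² = 1/81)
I(0, L(-5, 1))*(-9) = (1/81)*(-9) = -⅑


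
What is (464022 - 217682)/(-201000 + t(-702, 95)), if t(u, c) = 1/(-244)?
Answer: -60106960/49044001 ≈ -1.2256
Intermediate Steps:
t(u, c) = -1/244
(464022 - 217682)/(-201000 + t(-702, 95)) = (464022 - 217682)/(-201000 - 1/244) = 246340/(-49044001/244) = 246340*(-244/49044001) = -60106960/49044001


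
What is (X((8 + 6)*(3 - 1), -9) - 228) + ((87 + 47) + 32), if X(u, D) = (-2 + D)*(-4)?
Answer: -18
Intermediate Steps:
X(u, D) = 8 - 4*D
(X((8 + 6)*(3 - 1), -9) - 228) + ((87 + 47) + 32) = ((8 - 4*(-9)) - 228) + ((87 + 47) + 32) = ((8 + 36) - 228) + (134 + 32) = (44 - 228) + 166 = -184 + 166 = -18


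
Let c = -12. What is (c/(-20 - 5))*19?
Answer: 228/25 ≈ 9.1200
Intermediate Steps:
(c/(-20 - 5))*19 = (-12/(-20 - 5))*19 = (-12/(-25))*19 = -1/25*(-12)*19 = (12/25)*19 = 228/25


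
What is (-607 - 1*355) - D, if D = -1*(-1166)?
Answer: -2128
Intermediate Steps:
D = 1166
(-607 - 1*355) - D = (-607 - 1*355) - 1*1166 = (-607 - 355) - 1166 = -962 - 1166 = -2128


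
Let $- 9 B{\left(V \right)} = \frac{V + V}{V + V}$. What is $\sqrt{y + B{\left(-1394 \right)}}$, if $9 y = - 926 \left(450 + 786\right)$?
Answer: $\frac{i \sqrt{1144537}}{3} \approx 356.61 i$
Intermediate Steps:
$B{\left(V \right)} = - \frac{1}{9}$ ($B{\left(V \right)} = - \frac{\left(V + V\right) \frac{1}{V + V}}{9} = - \frac{2 V \frac{1}{2 V}}{9} = \left(- \frac{1}{9}\right) 1 = - \frac{1}{9}$)
$y = - \frac{381512}{3}$ ($y = \frac{\left(-926\right) \left(450 + 786\right)}{9} = \frac{\left(-926\right) 1236}{9} = \frac{1}{9} \left(-1144536\right) = - \frac{381512}{3} \approx -1.2717 \cdot 10^{5}$)
$\sqrt{y + B{\left(-1394 \right)}} = \sqrt{- \frac{381512}{3} - \frac{1}{9}} = \sqrt{- \frac{1144537}{9}} = \frac{i \sqrt{1144537}}{3}$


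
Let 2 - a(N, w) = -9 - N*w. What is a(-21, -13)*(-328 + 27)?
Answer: -85484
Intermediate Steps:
a(N, w) = 11 + N*w (a(N, w) = 2 - (-9 - N*w) = 2 + (9 + N*w) = 11 + N*w)
a(-21, -13)*(-328 + 27) = (11 - 21*(-13))*(-328 + 27) = (11 + 273)*(-301) = 284*(-301) = -85484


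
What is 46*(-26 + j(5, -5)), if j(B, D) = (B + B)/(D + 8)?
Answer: -3128/3 ≈ -1042.7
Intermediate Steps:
j(B, D) = 2*B/(8 + D) (j(B, D) = (2*B)/(8 + D) = 2*B/(8 + D))
46*(-26 + j(5, -5)) = 46*(-26 + 2*5/(8 - 5)) = 46*(-26 + 2*5/3) = 46*(-26 + 2*5*(⅓)) = 46*(-26 + 10/3) = 46*(-68/3) = -3128/3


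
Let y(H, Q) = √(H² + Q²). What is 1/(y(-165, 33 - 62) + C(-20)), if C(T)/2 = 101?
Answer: 101/6369 - √28066/12738 ≈ 0.0027061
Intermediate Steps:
C(T) = 202 (C(T) = 2*101 = 202)
1/(y(-165, 33 - 62) + C(-20)) = 1/(√((-165)² + (33 - 62)²) + 202) = 1/(√(27225 + (-29)²) + 202) = 1/(√(27225 + 841) + 202) = 1/(√28066 + 202) = 1/(202 + √28066)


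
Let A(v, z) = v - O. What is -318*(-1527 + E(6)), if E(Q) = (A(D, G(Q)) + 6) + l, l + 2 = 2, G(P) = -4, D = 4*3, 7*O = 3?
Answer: 3359988/7 ≈ 4.8000e+5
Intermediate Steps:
O = 3/7 (O = (⅐)*3 = 3/7 ≈ 0.42857)
D = 12
A(v, z) = -3/7 + v (A(v, z) = v - 1*3/7 = v - 3/7 = -3/7 + v)
l = 0 (l = -2 + 2 = 0)
E(Q) = 123/7 (E(Q) = ((-3/7 + 12) + 6) + 0 = (81/7 + 6) + 0 = 123/7 + 0 = 123/7)
-318*(-1527 + E(6)) = -318*(-1527 + 123/7) = -318*(-10566/7) = 3359988/7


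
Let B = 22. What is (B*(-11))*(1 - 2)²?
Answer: -242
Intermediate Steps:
(B*(-11))*(1 - 2)² = (22*(-11))*(1 - 2)² = -242*(-1)² = -242*1 = -242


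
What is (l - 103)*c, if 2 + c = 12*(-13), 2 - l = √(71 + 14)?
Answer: 15958 + 158*√85 ≈ 17415.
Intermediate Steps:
l = 2 - √85 (l = 2 - √(71 + 14) = 2 - √85 ≈ -7.2195)
c = -158 (c = -2 + 12*(-13) = -2 - 156 = -158)
(l - 103)*c = ((2 - √85) - 103)*(-158) = (-101 - √85)*(-158) = 15958 + 158*√85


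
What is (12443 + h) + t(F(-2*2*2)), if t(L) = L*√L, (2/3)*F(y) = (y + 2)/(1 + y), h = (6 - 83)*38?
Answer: 9517 + 27*√7/49 ≈ 9518.5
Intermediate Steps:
h = -2926 (h = -77*38 = -2926)
F(y) = 3*(2 + y)/(2*(1 + y)) (F(y) = 3*((y + 2)/(1 + y))/2 = 3*((2 + y)/(1 + y))/2 = 3*(2 + y)/(2*(1 + y)))
t(L) = L^(3/2)
(12443 + h) + t(F(-2*2*2)) = (12443 - 2926) + (3*(2 - 2*2*2)/(2*(1 - 2*2*2)))^(3/2) = 9517 + (3*(2 - 4*2)/(2*(1 - 4*2)))^(3/2) = 9517 + (3*(2 - 8)/(2*(1 - 8)))^(3/2) = 9517 + ((3/2)*(-6)/(-7))^(3/2) = 9517 + ((3/2)*(-⅐)*(-6))^(3/2) = 9517 + (9/7)^(3/2) = 9517 + 27*√7/49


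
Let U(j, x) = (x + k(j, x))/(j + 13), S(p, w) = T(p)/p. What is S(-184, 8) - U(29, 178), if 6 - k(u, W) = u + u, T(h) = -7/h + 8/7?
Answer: -712497/236992 ≈ -3.0064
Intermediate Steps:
T(h) = 8/7 - 7/h (T(h) = -7/h + 8*(1/7) = -7/h + 8/7 = 8/7 - 7/h)
k(u, W) = 6 - 2*u (k(u, W) = 6 - (u + u) = 6 - 2*u)
S(p, w) = (8/7 - 7/p)/p
U(j, x) = (6 + x - 2*j)/(13 + j) (U(j, x) = (x + (6 - 2*j))/(j + 13) = (6 + x - 2*j)/(13 + j))
S(-184, 8) - U(29, 178) = (1/7)*(-49 + 8*(-184))/(-184)**2 - (6 + 178 - 2*29)/(13 + 29) = (1/7)*(1/33856)*(-49 - 1472) - (6 + 178 - 58)/42 = (1/7)*(1/33856)*(-1521) - 126/42 = -1521/236992 - 1*3 = -1521/236992 - 3 = -712497/236992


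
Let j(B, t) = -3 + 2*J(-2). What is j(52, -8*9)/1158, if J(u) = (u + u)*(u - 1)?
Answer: 7/386 ≈ 0.018135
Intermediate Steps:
J(u) = 2*u*(-1 + u) (J(u) = (2*u)*(-1 + u) = 2*u*(-1 + u))
j(B, t) = 21 (j(B, t) = -3 + 2*(2*(-2)*(-1 - 2)) = -3 + 2*(2*(-2)*(-3)) = -3 + 2*12 = -3 + 24 = 21)
j(52, -8*9)/1158 = 21/1158 = 21*(1/1158) = 7/386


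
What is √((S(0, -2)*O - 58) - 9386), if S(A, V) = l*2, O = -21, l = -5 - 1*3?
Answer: 6*I*√253 ≈ 95.436*I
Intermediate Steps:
l = -8 (l = -5 - 3 = -8)
S(A, V) = -16 (S(A, V) = -8*2 = -16)
√((S(0, -2)*O - 58) - 9386) = √((-16*(-21) - 58) - 9386) = √((336 - 58) - 9386) = √(278 - 9386) = √(-9108) = 6*I*√253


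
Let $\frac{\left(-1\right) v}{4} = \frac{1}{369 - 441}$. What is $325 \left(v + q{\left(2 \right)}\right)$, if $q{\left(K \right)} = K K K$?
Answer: $\frac{47125}{18} \approx 2618.1$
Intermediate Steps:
$q{\left(K \right)} = K^{3}$ ($q{\left(K \right)} = K^{2} K = K^{3}$)
$v = \frac{1}{18}$ ($v = - \frac{4}{369 - 441} = - \frac{4}{-72} = \left(-4\right) \left(- \frac{1}{72}\right) = \frac{1}{18} \approx 0.055556$)
$325 \left(v + q{\left(2 \right)}\right) = 325 \left(\frac{1}{18} + 2^{3}\right) = 325 \left(\frac{1}{18} + 8\right) = 325 \cdot \frac{145}{18} = \frac{47125}{18}$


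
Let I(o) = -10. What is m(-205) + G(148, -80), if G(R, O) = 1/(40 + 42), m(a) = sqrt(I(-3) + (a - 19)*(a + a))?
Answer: 1/82 + sqrt(91830) ≈ 303.05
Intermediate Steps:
m(a) = sqrt(-10 + 2*a*(-19 + a)) (m(a) = sqrt(-10 + (a - 19)*(a + a)) = sqrt(-10 + (-19 + a)*(2*a)) = sqrt(-10 + 2*a*(-19 + a)))
G(R, O) = 1/82
m(-205) + G(148, -80) = sqrt(-10 - 38*(-205) + 2*(-205)**2) + 1/82 = sqrt(-10 + 7790 + 2*42025) + 1/82 = sqrt(-10 + 7790 + 84050) + 1/82 = sqrt(91830) + 1/82 = 1/82 + sqrt(91830)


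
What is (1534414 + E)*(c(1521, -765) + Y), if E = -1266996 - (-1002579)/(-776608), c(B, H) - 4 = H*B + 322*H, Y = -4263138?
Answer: -1178163064580956385/776608 ≈ -1.5171e+12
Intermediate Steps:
c(B, H) = 4 + 322*H + B*H (c(B, H) = 4 + (H*B + 322*H) = 4 + (B*H + 322*H) = 4 + (322*H + B*H) = 4 + 322*H + B*H)
E = -983960232147/776608 (E = -1266996 - (-1002579)*(-1)/776608 = -1266996 - 1*1002579/776608 = -1266996 - 1002579/776608 = -983960232147/776608 ≈ -1.2670e+6)
(1534414 + E)*(c(1521, -765) + Y) = (1534414 - 983960232147/776608)*((4 + 322*(-765) + 1521*(-765)) - 4263138) = 207677955565*((4 - 246330 - 1163565) - 4263138)/776608 = 207677955565*(-1409891 - 4263138)/776608 = (207677955565/776608)*(-5673029) = -1178163064580956385/776608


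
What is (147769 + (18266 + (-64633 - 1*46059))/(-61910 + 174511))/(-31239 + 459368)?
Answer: 16638844743/48207753529 ≈ 0.34515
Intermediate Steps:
(147769 + (18266 + (-64633 - 1*46059))/(-61910 + 174511))/(-31239 + 459368) = (147769 + (18266 + (-64633 - 46059))/112601)/428129 = (147769 + (18266 - 110692)*(1/112601))*(1/428129) = (147769 - 92426*1/112601)*(1/428129) = (147769 - 92426/112601)*(1/428129) = (16638844743/112601)*(1/428129) = 16638844743/48207753529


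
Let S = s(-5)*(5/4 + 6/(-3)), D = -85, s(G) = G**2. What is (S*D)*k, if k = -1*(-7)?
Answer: 44625/4 ≈ 11156.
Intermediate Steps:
k = 7
S = -75/4 (S = (-5)**2*(5/4 + 6/(-3)) = 25*(5*(1/4) + 6*(-1/3)) = 25*(5/4 - 2) = 25*(-3/4) = -75/4 ≈ -18.750)
(S*D)*k = -75/4*(-85)*7 = (6375/4)*7 = 44625/4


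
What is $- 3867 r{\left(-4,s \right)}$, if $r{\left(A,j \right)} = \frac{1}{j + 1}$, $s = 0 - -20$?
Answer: $- \frac{1289}{7} \approx -184.14$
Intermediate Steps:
$s = 20$ ($s = 0 + 20 = 20$)
$r{\left(A,j \right)} = \frac{1}{1 + j}$
$- 3867 r{\left(-4,s \right)} = - \frac{3867}{1 + 20} = - \frac{3867}{21} = \left(-3867\right) \frac{1}{21} = - \frac{1289}{7}$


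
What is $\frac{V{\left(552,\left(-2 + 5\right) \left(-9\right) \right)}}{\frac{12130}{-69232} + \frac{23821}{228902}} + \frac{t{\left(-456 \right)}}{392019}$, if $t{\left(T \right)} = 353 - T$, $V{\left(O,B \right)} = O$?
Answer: $- \frac{857319204925561585}{110491122401493} \approx -7759.2$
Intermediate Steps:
$\frac{V{\left(552,\left(-2 + 5\right) \left(-9\right) \right)}}{\frac{12130}{-69232} + \frac{23821}{228902}} + \frac{t{\left(-456 \right)}}{392019} = \frac{552}{\frac{12130}{-69232} + \frac{23821}{228902}} + \frac{353 - -456}{392019} = \frac{552}{12130 \left(- \frac{1}{69232}\right) + 23821 \cdot \frac{1}{228902}} + \left(353 + 456\right) \frac{1}{392019} = \frac{552}{- \frac{6065}{34616} + \frac{23821}{228902}} + 809 \cdot \frac{1}{392019} = \frac{552}{- \frac{281851447}{3961835816}} + \frac{809}{392019} = 552 \left(- \frac{3961835816}{281851447}\right) + \frac{809}{392019} = - \frac{2186933370432}{281851447} + \frac{809}{392019} = - \frac{857319204925561585}{110491122401493}$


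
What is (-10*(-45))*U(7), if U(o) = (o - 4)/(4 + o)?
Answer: 1350/11 ≈ 122.73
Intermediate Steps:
U(o) = (-4 + o)/(4 + o)
(-10*(-45))*U(7) = (-10*(-45))*((-4 + 7)/(4 + 7)) = 450*(3/11) = 1350/11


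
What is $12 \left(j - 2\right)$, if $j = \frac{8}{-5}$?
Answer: $- \frac{216}{5} \approx -43.2$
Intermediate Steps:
$j = - \frac{8}{5}$ ($j = 8 \left(- \frac{1}{5}\right) = - \frac{8}{5} \approx -1.6$)
$12 \left(j - 2\right) = 12 \left(- \frac{8}{5} - 2\right) = 12 \left(- \frac{18}{5}\right) = - \frac{216}{5}$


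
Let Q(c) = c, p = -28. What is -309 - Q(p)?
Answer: -281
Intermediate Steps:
-309 - Q(p) = -309 - 1*(-28) = -309 + 28 = -281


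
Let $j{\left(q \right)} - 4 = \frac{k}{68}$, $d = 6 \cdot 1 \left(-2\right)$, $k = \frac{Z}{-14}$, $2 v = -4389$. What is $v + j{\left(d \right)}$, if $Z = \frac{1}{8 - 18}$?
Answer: $- \frac{20853559}{9520} \approx -2190.5$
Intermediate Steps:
$v = - \frac{4389}{2}$ ($v = \frac{1}{2} \left(-4389\right) = - \frac{4389}{2} \approx -2194.5$)
$Z = - \frac{1}{10}$ ($Z = \frac{1}{-10} = - \frac{1}{10} \approx -0.1$)
$k = \frac{1}{140}$ ($k = - \frac{1}{10 \left(-14\right)} = \left(- \frac{1}{10}\right) \left(- \frac{1}{14}\right) = \frac{1}{140} \approx 0.0071429$)
$d = -12$ ($d = 6 \left(-2\right) = -12$)
$j{\left(q \right)} = \frac{38081}{9520}$ ($j{\left(q \right)} = 4 + \frac{1}{140 \cdot 68} = 4 + \frac{1}{140} \cdot \frac{1}{68} = 4 + \frac{1}{9520} = \frac{38081}{9520}$)
$v + j{\left(d \right)} = - \frac{4389}{2} + \frac{38081}{9520} = - \frac{20853559}{9520}$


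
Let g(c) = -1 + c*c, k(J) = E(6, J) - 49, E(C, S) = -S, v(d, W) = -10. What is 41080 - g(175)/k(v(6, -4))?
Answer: 544248/13 ≈ 41865.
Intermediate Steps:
k(J) = -49 - J (k(J) = -J - 49 = -49 - J)
g(c) = -1 + c**2
41080 - g(175)/k(v(6, -4)) = 41080 - (-1 + 175**2)/(-49 - 1*(-10)) = 41080 - (-1 + 30625)/(-49 + 10) = 41080 - 30624/(-39) = 41080 - 30624*(-1)/39 = 41080 - 1*(-10208/13) = 41080 + 10208/13 = 544248/13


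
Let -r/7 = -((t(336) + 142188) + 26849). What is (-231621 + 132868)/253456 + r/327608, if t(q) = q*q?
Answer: 1886495969/334815376 ≈ 5.6344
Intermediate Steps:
t(q) = q²
r = 1973531 (r = -(-7)*((336² + 142188) + 26849) = -(-7)*((112896 + 142188) + 26849) = -(-7)*(255084 + 26849) = -(-7)*281933 = -7*(-281933) = 1973531)
(-231621 + 132868)/253456 + r/327608 = (-231621 + 132868)/253456 + 1973531/327608 = -98753*1/253456 + 1973531*(1/327608) = -98753/253456 + 1973531/327608 = 1886495969/334815376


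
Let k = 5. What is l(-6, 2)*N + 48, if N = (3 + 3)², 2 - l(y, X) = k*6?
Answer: -960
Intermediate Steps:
l(y, X) = -28 (l(y, X) = 2 - 5*6 = 2 - 1*30 = 2 - 30 = -28)
N = 36 (N = 6² = 36)
l(-6, 2)*N + 48 = -28*36 + 48 = -1008 + 48 = -960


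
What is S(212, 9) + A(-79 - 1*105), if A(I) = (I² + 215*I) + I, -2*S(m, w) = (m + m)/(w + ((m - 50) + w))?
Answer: -265013/45 ≈ -5889.2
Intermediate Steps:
S(m, w) = -m/(-50 + m + 2*w) (S(m, w) = -(m + m)/(2*(w + ((m - 50) + w))) = -2*m/(2*(w + ((-50 + m) + w))) = -2*m/(2*(w + (-50 + m + w))) = -2*m/(2*(-50 + m + 2*w)) = -m/(-50 + m + 2*w))
A(I) = I² + 216*I
S(212, 9) + A(-79 - 1*105) = -1*212/(-50 + 212 + 2*9) + (-79 - 1*105)*(216 + (-79 - 1*105)) = -1*212/(-50 + 212 + 18) + (-79 - 105)*(216 + (-79 - 105)) = -1*212/180 - 184*(216 - 184) = -1*212*1/180 - 184*32 = -53/45 - 5888 = -265013/45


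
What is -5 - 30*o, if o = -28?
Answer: 835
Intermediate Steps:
-5 - 30*o = -5 - 30*(-28) = -5 + 840 = 835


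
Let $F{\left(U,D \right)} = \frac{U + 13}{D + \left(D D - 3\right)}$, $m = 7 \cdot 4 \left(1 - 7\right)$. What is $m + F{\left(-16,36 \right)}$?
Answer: $- \frac{74425}{443} \approx -168.0$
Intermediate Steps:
$m = -168$ ($m = 28 \left(-6\right) = -168$)
$F{\left(U,D \right)} = \frac{13 + U}{-3 + D + D^{2}}$ ($F{\left(U,D \right)} = \frac{13 + U}{D + \left(D^{2} - 3\right)} = \frac{13 + U}{D + \left(-3 + D^{2}\right)} = \frac{13 + U}{-3 + D + D^{2}}$)
$m + F{\left(-16,36 \right)} = -168 + \frac{13 - 16}{-3 + 36 + 36^{2}} = -168 + \frac{1}{-3 + 36 + 1296} \left(-3\right) = -168 + \frac{1}{1329} \left(-3\right) = -168 - \frac{1}{443} = - \frac{74425}{443}$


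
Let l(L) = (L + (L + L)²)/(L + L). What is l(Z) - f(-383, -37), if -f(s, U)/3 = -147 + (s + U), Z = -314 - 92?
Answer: -5025/2 ≈ -2512.5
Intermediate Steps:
Z = -406
l(L) = (L + 4*L²)/(2*L) (l(L) = (L + (2*L)²)/((2*L)) = (L + 4*L²)*(1/(2*L)) = (L + 4*L²)/(2*L))
f(s, U) = 441 - 3*U - 3*s (f(s, U) = -3*(-147 + (s + U)) = -3*(-147 + (U + s)) = -3*(-147 + U + s) = 441 - 3*U - 3*s)
l(Z) - f(-383, -37) = (½ + 2*(-406)) - (441 - 3*(-37) - 3*(-383)) = (½ - 812) - (441 + 111 + 1149) = -1623/2 - 1*1701 = -1623/2 - 1701 = -5025/2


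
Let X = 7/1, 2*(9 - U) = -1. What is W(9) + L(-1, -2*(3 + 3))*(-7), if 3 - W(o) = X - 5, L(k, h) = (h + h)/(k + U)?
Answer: 353/17 ≈ 20.765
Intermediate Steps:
U = 19/2 (U = 9 - 1/2*(-1) = 9 + 1/2 = 19/2 ≈ 9.5000)
X = 7 (X = 7*1 = 7)
L(k, h) = 2*h/(19/2 + k) (L(k, h) = (h + h)/(k + 19/2) = (2*h)/(19/2 + k) = 2*h/(19/2 + k))
W(o) = 1 (W(o) = 3 - (7 - 5) = 3 - 1*2 = 3 - 2 = 1)
W(9) + L(-1, -2*(3 + 3))*(-7) = 1 + (4*(-2*(3 + 3))/(19 + 2*(-1)))*(-7) = 1 + (4*(-2*6)/(19 - 2))*(-7) = 1 + (4*(-12)/17)*(-7) = 1 + (4*(-12)*(1/17))*(-7) = 1 - 48/17*(-7) = 1 + 336/17 = 353/17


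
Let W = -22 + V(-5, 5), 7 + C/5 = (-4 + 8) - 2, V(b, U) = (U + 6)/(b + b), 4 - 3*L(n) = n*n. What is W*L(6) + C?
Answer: 1107/5 ≈ 221.40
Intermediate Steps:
L(n) = 4/3 - n**2/3 (L(n) = 4/3 - n*n/3 = 4/3 - n**2/3)
V(b, U) = (6 + U)/(2*b) (V(b, U) = (6 + U)/((2*b)) = (6 + U)*(1/(2*b)) = (6 + U)/(2*b))
C = -25 (C = -35 + 5*((-4 + 8) - 2) = -35 + 5*(4 - 2) = -35 + 5*2 = -35 + 10 = -25)
W = -231/10 (W = -22 + (1/2)*(6 + 5)/(-5) = -22 + (1/2)*(-1/5)*11 = -22 - 11/10 = -231/10 ≈ -23.100)
W*L(6) + C = -231*(4/3 - 1/3*6**2)/10 - 25 = -231*(4/3 - 1/3*36)/10 - 25 = -231*(4/3 - 12)/10 - 25 = -231/10*(-32/3) - 25 = 1232/5 - 25 = 1107/5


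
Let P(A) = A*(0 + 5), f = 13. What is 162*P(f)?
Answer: 10530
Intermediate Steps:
P(A) = 5*A (P(A) = A*5 = 5*A)
162*P(f) = 162*(5*13) = 162*65 = 10530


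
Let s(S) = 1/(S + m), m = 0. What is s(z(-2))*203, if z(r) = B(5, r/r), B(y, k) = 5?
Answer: 203/5 ≈ 40.600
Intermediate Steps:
z(r) = 5
s(S) = 1/S (s(S) = 1/(S + 0) = 1/S)
s(z(-2))*203 = 203/5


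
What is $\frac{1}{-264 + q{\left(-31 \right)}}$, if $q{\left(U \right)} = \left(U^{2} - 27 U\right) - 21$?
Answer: $\frac{1}{1513} \approx 0.00066094$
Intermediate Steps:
$q{\left(U \right)} = -21 + U^{2} - 27 U$
$\frac{1}{-264 + q{\left(-31 \right)}} = \frac{1}{-264 - \left(-816 - 961\right)} = \frac{1}{-264 + \left(-21 + 961 + 837\right)} = \frac{1}{-264 + 1777} = \frac{1}{1513}$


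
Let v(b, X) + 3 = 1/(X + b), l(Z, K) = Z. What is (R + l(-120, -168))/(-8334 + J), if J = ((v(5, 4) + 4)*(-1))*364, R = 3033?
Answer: -26217/78646 ≈ -0.33335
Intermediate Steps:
v(b, X) = -3 + 1/(X + b)
J = -3640/9 (J = (((1 - 3*4 - 3*5)/(4 + 5) + 4)*(-1))*364 = (((1 - 12 - 15)/9 + 4)*(-1))*364 = (((1/9)*(-26) + 4)*(-1))*364 = ((-26/9 + 4)*(-1))*364 = ((10/9)*(-1))*364 = -10/9*364 = -3640/9 ≈ -404.44)
(R + l(-120, -168))/(-8334 + J) = (3033 - 120)/(-8334 - 3640/9) = 2913/(-78646/9) = 2913*(-9/78646) = -26217/78646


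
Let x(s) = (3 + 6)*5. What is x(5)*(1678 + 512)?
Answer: 98550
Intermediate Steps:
x(s) = 45 (x(s) = 9*5 = 45)
x(5)*(1678 + 512) = 45*(1678 + 512) = 45*2190 = 98550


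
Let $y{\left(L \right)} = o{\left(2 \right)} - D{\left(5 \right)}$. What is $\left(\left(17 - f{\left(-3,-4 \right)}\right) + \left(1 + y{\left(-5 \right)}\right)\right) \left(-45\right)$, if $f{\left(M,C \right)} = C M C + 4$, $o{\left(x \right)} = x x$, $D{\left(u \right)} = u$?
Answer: $-2745$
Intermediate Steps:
$o{\left(x \right)} = x^{2}$
$f{\left(M,C \right)} = 4 + M C^{2}$ ($f{\left(M,C \right)} = M C^{2} + 4 = 4 + M C^{2}$)
$y{\left(L \right)} = -1$ ($y{\left(L \right)} = 2^{2} - 5 = 4 - 5 = -1$)
$\left(\left(17 - f{\left(-3,-4 \right)}\right) + \left(1 + y{\left(-5 \right)}\right)\right) \left(-45\right) = \left(\left(17 - \left(4 - 3 \left(-4\right)^{2}\right)\right) + \left(1 - 1\right)\right) \left(-45\right) = \left(\left(17 - \left(4 - 48\right)\right) + 0\right) \left(-45\right) = \left(\left(17 - -44\right) + 0\right) \left(-45\right) = \left(\left(17 + 44\right) + 0\right) \left(-45\right) = \left(61 + 0\right) \left(-45\right) = 61 \left(-45\right) = -2745$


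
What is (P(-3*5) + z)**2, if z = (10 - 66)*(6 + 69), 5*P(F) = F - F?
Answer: 17640000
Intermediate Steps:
P(F) = 0 (P(F) = (F - F)/5 = (1/5)*0 = 0)
z = -4200 (z = -56*75 = -4200)
(P(-3*5) + z)**2 = (0 - 4200)**2 = (-4200)**2 = 17640000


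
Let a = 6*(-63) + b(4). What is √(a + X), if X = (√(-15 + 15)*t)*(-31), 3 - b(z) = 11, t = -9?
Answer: I*√386 ≈ 19.647*I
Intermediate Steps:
b(z) = -8 (b(z) = 3 - 1*11 = 3 - 11 = -8)
X = 0 (X = (√(-15 + 15)*(-9))*(-31) = (√0*(-9))*(-31) = (0*(-9))*(-31) = 0*(-31) = 0)
a = -386 (a = 6*(-63) - 8 = -378 - 8 = -386)
√(a + X) = √(-386 + 0) = √(-386) = I*√386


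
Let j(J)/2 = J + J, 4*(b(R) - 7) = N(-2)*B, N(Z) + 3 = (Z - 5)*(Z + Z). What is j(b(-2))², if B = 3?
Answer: 10609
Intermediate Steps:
N(Z) = -3 + 2*Z*(-5 + Z) (N(Z) = -3 + (Z - 5)*(Z + Z) = -3 + (-5 + Z)*(2*Z) = -3 + 2*Z*(-5 + Z))
b(R) = 103/4 (b(R) = 7 + ((-3 - 10*(-2) + 2*(-2)²)*3)/4 = 7 + ((-3 + 20 + 2*4)*3)/4 = 7 + ((-3 + 20 + 8)*3)/4 = 7 + (25*3)/4 = 7 + (¼)*75 = 7 + 75/4 = 103/4)
j(J) = 4*J (j(J) = 2*(J + J) = 2*(2*J) = 4*J)
j(b(-2))² = (4*(103/4))² = 103² = 10609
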